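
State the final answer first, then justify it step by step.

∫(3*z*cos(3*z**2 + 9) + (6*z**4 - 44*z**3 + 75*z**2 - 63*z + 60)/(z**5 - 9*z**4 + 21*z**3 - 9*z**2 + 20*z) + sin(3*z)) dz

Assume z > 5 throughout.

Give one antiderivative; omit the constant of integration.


The answer is 3*log(z) - log(z - 5) + 4*log(z - 4) + sin(3*z**2 + 9)/2 - cos(3*z)/3 - atan(z).
Step 1. Rewrite: now ∫(3*z*cos(3*z**2 + 9)) dz + ∫((6*z**4 - 44*z**3 + 75*z**2 - 63*z + 60)/(z**5 - 9*z**4 + 21*z**3 - 9*z**2 + 20*z)) dz + ∫(sin(3*z)) dz.
Step 2. Evaluate the standard form: now -cos(3*z)/3 + ∫(3*z*cos(3*z**2 + 9)) dz + ∫((6*z**4 - 44*z**3 + 75*z**2 - 63*z + 60)/(z**5 - 9*z**4 + 21*z**3 - 9*z**2 + 20*z)) dz.
Step 3. Substitute u = z**2 + 3, turning ∫(3*z*cos(3*z**2 + 9)) dz into ∫(3*cos(3*u)/2) du: now -cos(3*z)/3 + ∫((6*z**4 - 44*z**3 + 75*z**2 - 63*z + 60)/(z**5 - 9*z**4 + 21*z**3 - 9*z**2 + 20*z)) dz + ∫(3*cos(3*u)/2) du.
Step 4. Evaluate the standard form: now sin(3*u)/2 - cos(3*z)/3 + ∫((6*z**4 - 44*z**3 + 75*z**2 - 63*z + 60)/(z**5 - 9*z**4 + 21*z**3 - 9*z**2 + 20*z)) dz.
Step 5. Substitute back u = z**2 + 3: now sin(3*z**2 + 9)/2 - cos(3*z)/3 + ∫((6*z**4 - 44*z**3 + 75*z**2 - 63*z + 60)/(z**5 - 9*z**4 + 21*z**3 - 9*z**2 + 20*z)) dz.
Step 6. Decompose ∫((6*z**4 - 44*z**3 + 75*z**2 - 63*z + 60)/(z**5 - 9*z**4 + 21*z**3 - 9*z**2 + 20*z)) dz by partial fractions, (6*z**4 - 44*z**3 + 75*z**2 - 63*z + 60)/(z**5 - 9*z**4 + 21*z**3 - 9*z**2 + 20*z) = -1/(z**2 + 1) + 4/(z - 4) - 1/(z - 5) + 3/z: now sin(3*z**2 + 9)/2 - cos(3*z)/3 + ∫(3/z) dz + ∫(-1/(z - 5)) dz + ∫(4/(z - 4)) dz + ∫(-1/(z**2 + 1)) dz.
Step 7. Evaluate the standard form [assuming z > 4]: now 4*log(z - 4) + sin(3*z**2 + 9)/2 - cos(3*z)/3 + ∫(3/z) dz + ∫(-1/(z - 5)) dz + ∫(-1/(z**2 + 1)) dz.
Step 8. Evaluate the standard form [assuming z > 0]: now 3*log(z) + 4*log(z - 4) + sin(3*z**2 + 9)/2 - cos(3*z)/3 + ∫(-1/(z - 5)) dz + ∫(-1/(z**2 + 1)) dz.
Step 9. Evaluate the standard form [assuming z > 5]: now 3*log(z) - log(z - 5) + 4*log(z - 4) + sin(3*z**2 + 9)/2 - cos(3*z)/3 + ∫(-1/(z**2 + 1)) dz.
Step 10. Evaluate the standard form: now 3*log(z) - log(z - 5) + 4*log(z - 4) + sin(3*z**2 + 9)/2 - cos(3*z)/3 - atan(z).
Answer: 3*log(z) - log(z - 5) + 4*log(z - 4) + sin(3*z**2 + 9)/2 - cos(3*z)/3 - atan(z).


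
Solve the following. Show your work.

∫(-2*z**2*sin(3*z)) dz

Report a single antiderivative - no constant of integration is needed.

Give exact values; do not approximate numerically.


Step 1. Integrate ∫(-2*z**2*sin(3*z)) dz by parts with u = z**2, dv = (-2*sin(3*z)) dz, so v = 2*cos(3*z)/3: now 2*z**2*cos(3*z)/3 + ∫(-4*z*cos(3*z)/3) dz.
Step 2. Integrate ∫(-4*z*cos(3*z)/3) dz by parts with u = z, dv = (-4*cos(3*z)/3) dz, so v = -4*sin(3*z)/9: now 2*z**2*cos(3*z)/3 - 4*z*sin(3*z)/9 + ∫(4*sin(3*z)/9) dz.
Step 3. Evaluate the standard form: now 2*z**2*cos(3*z)/3 - 4*z*sin(3*z)/9 - 4*cos(3*z)/27.
Answer: 2*z**2*cos(3*z)/3 - 4*z*sin(3*z)/9 - 4*cos(3*z)/27.


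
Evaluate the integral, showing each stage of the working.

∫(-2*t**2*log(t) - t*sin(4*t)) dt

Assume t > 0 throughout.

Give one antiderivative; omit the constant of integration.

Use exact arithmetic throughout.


Step 1. Rewrite: now ∫(-t*sin(4*t)) dt + ∫(-2*t**2*log(t)) dt.
Step 2. Integrate ∫(-t*sin(4*t)) dt by parts with u = t, dv = (-sin(4*t)) dt, so v = cos(4*t)/4: now t*cos(4*t)/4 + ∫(-2*t**2*log(t)) dt + ∫(-cos(4*t)/4) dt.
Step 3. Evaluate the standard form: now t*cos(4*t)/4 - sin(4*t)/16 + ∫(-2*t**2*log(t)) dt.
Step 4. Integrate ∫(-2*t**2*log(t)) dt by parts with u = log(t), dv = (-2*t**2) dt, so v = -2*t**3/3 [assuming t > 0]: now -2*t**3*log(t)/3 + t*cos(4*t)/4 - sin(4*t)/16 + ∫(2*t**2/3) dt.
Step 5. Evaluate the standard form: now -2*t**3*log(t)/3 + 2*t**3/9 + t*cos(4*t)/4 - sin(4*t)/16.
Answer: -2*t**3*log(t)/3 + 2*t**3/9 + t*cos(4*t)/4 - sin(4*t)/16.


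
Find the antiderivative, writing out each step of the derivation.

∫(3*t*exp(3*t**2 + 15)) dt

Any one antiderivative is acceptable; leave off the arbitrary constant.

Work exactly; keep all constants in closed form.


Step 1. Substitute u = t**2 + 5, turning ∫(3*t*exp(3*t**2 + 15)) dt into ∫(3*exp(3*u)/2) du: now ∫(3*exp(3*u)/2) du.
Step 2. Evaluate the standard form: now exp(3*u)/2.
Step 3. Substitute back u = t**2 + 5: now exp(3*t**2 + 15)/2.
Answer: exp(3*t**2 + 15)/2.


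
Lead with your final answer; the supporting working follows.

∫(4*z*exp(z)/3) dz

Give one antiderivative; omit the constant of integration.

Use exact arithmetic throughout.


The answer is 4*z*exp(z)/3 - 4*exp(z)/3.
Step 1. Integrate ∫(4*z*exp(z)/3) dz by parts with u = z, dv = (4*exp(z)/3) dz, so v = 4*exp(z)/3: now 4*z*exp(z)/3 + ∫(-4*exp(z)/3) dz.
Step 2. Evaluate the standard form: now 4*z*exp(z)/3 - 4*exp(z)/3.
Answer: 4*z*exp(z)/3 - 4*exp(z)/3.


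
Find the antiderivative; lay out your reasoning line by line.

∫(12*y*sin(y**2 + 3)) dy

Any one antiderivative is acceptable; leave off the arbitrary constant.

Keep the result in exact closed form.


Step 1. Substitute u = y**2 + 3, turning ∫(12*y*sin(y**2 + 3)) dy into ∫(6*sin(u)) du: now ∫(6*sin(u)) du.
Step 2. Evaluate the standard form: now -6*cos(u).
Step 3. Substitute back u = y**2 + 3: now -6*cos(y**2 + 3).
Answer: -6*cos(y**2 + 3).


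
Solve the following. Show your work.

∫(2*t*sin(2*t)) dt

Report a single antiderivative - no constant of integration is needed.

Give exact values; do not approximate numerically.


Step 1. Integrate ∫(2*t*sin(2*t)) dt by parts with u = t, dv = (2*sin(2*t)) dt, so v = -cos(2*t): now -t*cos(2*t) + ∫(cos(2*t)) dt.
Step 2. Evaluate the standard form: now -t*cos(2*t) + sin(2*t)/2.
Answer: -t*cos(2*t) + sin(2*t)/2.


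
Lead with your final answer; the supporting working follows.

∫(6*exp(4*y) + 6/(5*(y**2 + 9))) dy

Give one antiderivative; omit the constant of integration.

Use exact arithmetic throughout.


The answer is 3*exp(4*y)/2 + 2*atan(y/3)/5.
Step 1. Rewrite: now ∫(6/(5*(y**2 + 9))) dy + ∫(6*exp(4*y)) dy.
Step 2. Evaluate the standard form: now 3*exp(4*y)/2 + ∫(6/(5*(y**2 + 9))) dy.
Step 3. Evaluate the standard form: now 3*exp(4*y)/2 + 2*atan(y/3)/5.
Answer: 3*exp(4*y)/2 + 2*atan(y/3)/5.


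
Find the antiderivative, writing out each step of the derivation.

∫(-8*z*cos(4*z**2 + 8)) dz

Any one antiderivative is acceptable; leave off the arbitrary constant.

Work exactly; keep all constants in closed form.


Step 1. Substitute u = z**2 + 2, turning ∫(-8*z*cos(4*z**2 + 8)) dz into ∫(-4*cos(4*u)) du: now ∫(-4*cos(4*u)) du.
Step 2. Evaluate the standard form: now -sin(4*u).
Step 3. Substitute back u = z**2 + 2: now -sin(4*z**2 + 8).
Answer: -sin(4*z**2 + 8).


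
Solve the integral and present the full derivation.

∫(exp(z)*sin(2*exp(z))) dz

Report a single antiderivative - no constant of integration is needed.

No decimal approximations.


Step 1. Substitute u = exp(z), turning ∫(exp(z)*sin(2*exp(z))) dz into ∫(sin(2*u)) du: now ∫(sin(2*u)) du.
Step 2. Evaluate the standard form: now -cos(2*u)/2.
Step 3. Substitute back u = exp(z): now -cos(2*exp(z))/2.
Answer: -cos(2*exp(z))/2.


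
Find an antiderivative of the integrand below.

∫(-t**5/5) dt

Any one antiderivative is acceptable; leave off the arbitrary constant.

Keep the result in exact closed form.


Answer: -t**6/30.


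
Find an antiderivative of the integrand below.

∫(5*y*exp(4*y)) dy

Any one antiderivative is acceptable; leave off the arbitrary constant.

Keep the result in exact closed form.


Answer: 5*y*exp(4*y)/4 - 5*exp(4*y)/16.


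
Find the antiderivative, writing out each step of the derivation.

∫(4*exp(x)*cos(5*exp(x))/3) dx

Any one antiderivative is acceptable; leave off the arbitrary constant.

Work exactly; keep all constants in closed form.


Step 1. Substitute u = exp(x), turning ∫(4*exp(x)*cos(5*exp(x))/3) dx into ∫(4*cos(5*u)/3) du: now ∫(4*cos(5*u)/3) du.
Step 2. Evaluate the standard form: now 4*sin(5*u)/15.
Step 3. Substitute back u = exp(x): now 4*sin(5*exp(x))/15.
Answer: 4*sin(5*exp(x))/15.


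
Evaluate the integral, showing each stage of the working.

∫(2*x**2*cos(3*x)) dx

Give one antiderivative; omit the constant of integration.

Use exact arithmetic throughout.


Step 1. Integrate ∫(2*x**2*cos(3*x)) dx by parts with u = x**2, dv = (2*cos(3*x)) dx, so v = 2*sin(3*x)/3: now 2*x**2*sin(3*x)/3 + ∫(-4*x*sin(3*x)/3) dx.
Step 2. Integrate ∫(-4*x*sin(3*x)/3) dx by parts with u = x, dv = (-4*sin(3*x)/3) dx, so v = 4*cos(3*x)/9: now 2*x**2*sin(3*x)/3 + 4*x*cos(3*x)/9 + ∫(-4*cos(3*x)/9) dx.
Step 3. Evaluate the standard form: now 2*x**2*sin(3*x)/3 + 4*x*cos(3*x)/9 - 4*sin(3*x)/27.
Answer: 2*x**2*sin(3*x)/3 + 4*x*cos(3*x)/9 - 4*sin(3*x)/27.


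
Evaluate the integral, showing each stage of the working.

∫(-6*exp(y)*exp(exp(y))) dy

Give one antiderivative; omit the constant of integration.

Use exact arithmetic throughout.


Step 1. Substitute u = exp(y), turning ∫(-6*exp(y)*exp(exp(y))) dy into ∫(-6*exp(u)) du: now ∫(-6*exp(u)) du.
Step 2. Evaluate the standard form: now -6*exp(u).
Step 3. Substitute back u = exp(y): now -6*exp(exp(y)).
Answer: -6*exp(exp(y)).


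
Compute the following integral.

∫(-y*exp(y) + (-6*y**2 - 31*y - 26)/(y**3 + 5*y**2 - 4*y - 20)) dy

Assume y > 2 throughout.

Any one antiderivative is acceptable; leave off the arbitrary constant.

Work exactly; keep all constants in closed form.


Answer: -y*exp(y) + exp(y) - 4*log(y - 2) - log(y + 2) - log(y + 5).


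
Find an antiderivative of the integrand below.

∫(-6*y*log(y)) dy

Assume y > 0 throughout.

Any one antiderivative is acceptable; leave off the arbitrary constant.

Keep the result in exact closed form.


Answer: -3*y**2*log(y) + 3*y**2/2.


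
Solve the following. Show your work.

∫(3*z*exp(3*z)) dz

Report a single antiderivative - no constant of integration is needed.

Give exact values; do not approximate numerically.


Step 1. Integrate ∫(3*z*exp(3*z)) dz by parts with u = z, dv = (3*exp(3*z)) dz, so v = exp(3*z): now z*exp(3*z) + ∫(-exp(3*z)) dz.
Step 2. Evaluate the standard form: now z*exp(3*z) - exp(3*z)/3.
Answer: z*exp(3*z) - exp(3*z)/3.


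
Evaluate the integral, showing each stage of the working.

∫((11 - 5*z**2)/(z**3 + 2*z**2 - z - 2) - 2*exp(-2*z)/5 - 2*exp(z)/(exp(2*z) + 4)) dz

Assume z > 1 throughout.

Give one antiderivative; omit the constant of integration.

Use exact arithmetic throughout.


Step 1. Rewrite: now ∫((11 - 5*z**2)/(z**3 + 2*z**2 - z - 2)) dz + ∫(-2*exp(z)/(exp(2*z) + 4)) dz + ∫(-2*exp(-2*z)/5) dz.
Step 2. Decompose ∫((11 - 5*z**2)/(z**3 + 2*z**2 - z - 2)) dz by partial fractions, (11 - 5*z**2)/(z**3 + 2*z**2 - z - 2) = -3/(z + 2) - 3/(z + 1) + 1/(z - 1): now ∫(-2*exp(z)/(exp(2*z) + 4)) dz + ∫(1/(z - 1)) dz + ∫(-3/(z + 1)) dz + ∫(-3/(z + 2)) dz + ∫(-2*exp(-2*z)/5) dz.
Step 3. Evaluate the standard form [assuming z > -1]: now -3*log(z + 1) + ∫(-2*exp(z)/(exp(2*z) + 4)) dz + ∫(1/(z - 1)) dz + ∫(-3/(z + 2)) dz + ∫(-2*exp(-2*z)/5) dz.
Step 4. Evaluate the standard form [assuming z > -2]: now -3*log(z + 1) - 3*log(z + 2) + ∫(-2*exp(z)/(exp(2*z) + 4)) dz + ∫(1/(z - 1)) dz + ∫(-2*exp(-2*z)/5) dz.
Step 5. Evaluate the standard form [assuming z > 1]: now log(z - 1) - 3*log(z + 1) - 3*log(z + 2) + ∫(-2*exp(z)/(exp(2*z) + 4)) dz + ∫(-2*exp(-2*z)/5) dz.
Step 6. Evaluate the standard form: now log(z - 1) - 3*log(z + 1) - 3*log(z + 2) + ∫(-2*exp(z)/(exp(2*z) + 4)) dz + exp(-2*z)/5.
Step 7. Substitute u = exp(z), turning ∫(-2*exp(z)/(exp(2*z) + 4)) dz into ∫(-2/(u**2 + 4)) du: now log(z - 1) - 3*log(z + 1) - 3*log(z + 2) + ∫(-2/(u**2 + 4)) du + exp(-2*z)/5.
Step 8. Evaluate the standard form: now log(z - 1) - 3*log(z + 1) - 3*log(z + 2) - atan(u/2) + exp(-2*z)/5.
Step 9. Substitute back u = exp(z): now log(z - 1) - 3*log(z + 1) - 3*log(z + 2) - atan(exp(z)/2) + exp(-2*z)/5.
Answer: log(z - 1) - 3*log(z + 1) - 3*log(z + 2) - atan(exp(z)/2) + exp(-2*z)/5.


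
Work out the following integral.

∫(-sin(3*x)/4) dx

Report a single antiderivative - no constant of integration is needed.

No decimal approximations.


Answer: cos(3*x)/12.


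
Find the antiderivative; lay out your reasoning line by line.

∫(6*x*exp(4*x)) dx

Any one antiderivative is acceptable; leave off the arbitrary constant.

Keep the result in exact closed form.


Step 1. Integrate ∫(6*x*exp(4*x)) dx by parts with u = x, dv = (6*exp(4*x)) dx, so v = 3*exp(4*x)/2: now 3*x*exp(4*x)/2 + ∫(-3*exp(4*x)/2) dx.
Step 2. Evaluate the standard form: now 3*x*exp(4*x)/2 - 3*exp(4*x)/8.
Answer: 3*x*exp(4*x)/2 - 3*exp(4*x)/8.


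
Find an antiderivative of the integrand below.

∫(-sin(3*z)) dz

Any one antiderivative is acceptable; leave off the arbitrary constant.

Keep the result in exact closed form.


Answer: cos(3*z)/3.


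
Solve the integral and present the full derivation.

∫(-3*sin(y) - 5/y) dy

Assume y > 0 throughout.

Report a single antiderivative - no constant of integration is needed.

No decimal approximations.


Step 1. Rewrite: now ∫(-5/y) dy + ∫(-3*sin(y)) dy.
Step 2. Evaluate the standard form: now 3*cos(y) + ∫(-5/y) dy.
Step 3. Evaluate the standard form [assuming y > 0]: now -5*log(y) + 3*cos(y).
Answer: -5*log(y) + 3*cos(y).


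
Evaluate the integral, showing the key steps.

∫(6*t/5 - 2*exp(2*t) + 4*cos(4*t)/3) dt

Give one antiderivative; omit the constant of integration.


Step 1. Rewrite: now ∫(6*t/5) dt + ∫(-2*exp(2*t)) dt + ∫(4*cos(4*t)/3) dt.
Step 2. Evaluate the standard form: now -exp(2*t) + ∫(6*t/5) dt + ∫(4*cos(4*t)/3) dt.
Step 3. Evaluate the standard form: now -exp(2*t) + sin(4*t)/3 + ∫(6*t/5) dt.
Step 4. Evaluate the standard form: now 3*t**2/5 - exp(2*t) + sin(4*t)/3.
Answer: 3*t**2/5 - exp(2*t) + sin(4*t)/3.


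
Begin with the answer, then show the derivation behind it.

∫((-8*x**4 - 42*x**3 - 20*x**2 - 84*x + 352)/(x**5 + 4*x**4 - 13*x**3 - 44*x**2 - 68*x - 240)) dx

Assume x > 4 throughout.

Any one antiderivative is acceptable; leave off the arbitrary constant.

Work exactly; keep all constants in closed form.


The answer is -4*log(x - 4) - 5*log(x + 3) + log(x + 5) - 2*atan(x/2).
Step 1. Decompose ∫((-8*x**4 - 42*x**3 - 20*x**2 - 84*x + 352)/(x**5 + 4*x**4 - 13*x**3 - 44*x**2 - 68*x - 240)) dx by partial fractions, (-8*x**4 - 42*x**3 - 20*x**2 - 84*x + 352)/(x**5 + 4*x**4 - 13*x**3 - 44*x**2 - 68*x - 240) = -4/(x**2 + 4) + 1/(x + 5) - 5/(x + 3) - 4/(x - 4): now ∫(-4/(x - 4)) dx + ∫(-5/(x + 3)) dx + ∫(1/(x + 5)) dx + ∫(-4/(x**2 + 4)) dx.
Step 2. Evaluate the standard form [assuming x > -3]: now -5*log(x + 3) + ∫(-4/(x - 4)) dx + ∫(1/(x + 5)) dx + ∫(-4/(x**2 + 4)) dx.
Step 3. Evaluate the standard form [assuming x > -5]: now -5*log(x + 3) + log(x + 5) + ∫(-4/(x - 4)) dx + ∫(-4/(x**2 + 4)) dx.
Step 4. Evaluate the standard form [assuming x > 4]: now -4*log(x - 4) - 5*log(x + 3) + log(x + 5) + ∫(-4/(x**2 + 4)) dx.
Step 5. Evaluate the standard form: now -4*log(x - 4) - 5*log(x + 3) + log(x + 5) - 2*atan(x/2).
Answer: -4*log(x - 4) - 5*log(x + 3) + log(x + 5) - 2*atan(x/2).


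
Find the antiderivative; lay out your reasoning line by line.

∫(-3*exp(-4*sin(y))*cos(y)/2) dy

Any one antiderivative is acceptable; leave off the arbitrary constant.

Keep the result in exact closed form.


Step 1. Substitute u = sin(y), turning ∫(-3*exp(-4*sin(y))*cos(y)/2) dy into ∫(-3*exp(-4*u)/2) du: now ∫(-3*exp(-4*u)/2) du.
Step 2. Evaluate the standard form: now 3*exp(-4*u)/8.
Step 3. Substitute back u = sin(y): now 3*exp(-4*sin(y))/8.
Answer: 3*exp(-4*sin(y))/8.


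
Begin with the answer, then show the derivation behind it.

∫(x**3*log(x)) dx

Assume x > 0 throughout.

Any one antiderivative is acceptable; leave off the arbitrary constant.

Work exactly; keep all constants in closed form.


The answer is x**4*log(x)/4 - x**4/16.
Step 1. Integrate ∫(x**3*log(x)) dx by parts with u = log(x), dv = (x**3) dx, so v = x**4/4 [assuming x > 0]: now x**4*log(x)/4 + ∫(-x**3/4) dx.
Step 2. Evaluate the standard form: now x**4*log(x)/4 - x**4/16.
Answer: x**4*log(x)/4 - x**4/16.


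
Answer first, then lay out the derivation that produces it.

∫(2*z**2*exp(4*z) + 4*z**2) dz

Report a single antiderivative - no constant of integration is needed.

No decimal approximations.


The answer is 4*z**3/3 + z**2*exp(4*z)/2 - z*exp(4*z)/4 + exp(4*z)/16.
Step 1. Rewrite: now ∫(4*z**2) dz + ∫(2*z**2*exp(4*z)) dz.
Step 2. Integrate ∫(2*z**2*exp(4*z)) dz by parts with u = z**2, dv = (2*exp(4*z)) dz, so v = exp(4*z)/2: now z**2*exp(4*z)/2 + ∫(4*z**2) dz + ∫(-z*exp(4*z)) dz.
Step 3. Integrate ∫(-z*exp(4*z)) dz by parts with u = z, dv = (-exp(4*z)) dz, so v = -exp(4*z)/4: now z**2*exp(4*z)/2 - z*exp(4*z)/4 + ∫(4*z**2) dz + ∫(exp(4*z)/4) dz.
Step 4. Evaluate the standard form: now z**2*exp(4*z)/2 - z*exp(4*z)/4 + exp(4*z)/16 + ∫(4*z**2) dz.
Step 5. Evaluate the standard form: now 4*z**3/3 + z**2*exp(4*z)/2 - z*exp(4*z)/4 + exp(4*z)/16.
Answer: 4*z**3/3 + z**2*exp(4*z)/2 - z*exp(4*z)/4 + exp(4*z)/16.


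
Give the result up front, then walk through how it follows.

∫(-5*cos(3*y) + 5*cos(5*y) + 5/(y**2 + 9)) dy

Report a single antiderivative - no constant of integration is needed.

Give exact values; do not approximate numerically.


The answer is -5*sin(3*y)/3 + sin(5*y) + 5*atan(y/3)/3.
Step 1. Rewrite: now ∫(5/(y**2 + 9)) dy + ∫(-5*cos(3*y)) dy + ∫(5*cos(5*y)) dy.
Step 2. Evaluate the standard form: now -5*sin(3*y)/3 + ∫(5/(y**2 + 9)) dy + ∫(5*cos(5*y)) dy.
Step 3. Evaluate the standard form: now -5*sin(3*y)/3 + 5*atan(y/3)/3 + ∫(5*cos(5*y)) dy.
Step 4. Evaluate the standard form: now -5*sin(3*y)/3 + sin(5*y) + 5*atan(y/3)/3.
Answer: -5*sin(3*y)/3 + sin(5*y) + 5*atan(y/3)/3.


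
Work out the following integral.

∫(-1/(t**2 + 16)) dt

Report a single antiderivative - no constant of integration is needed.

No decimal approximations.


Answer: -atan(t/4)/4.


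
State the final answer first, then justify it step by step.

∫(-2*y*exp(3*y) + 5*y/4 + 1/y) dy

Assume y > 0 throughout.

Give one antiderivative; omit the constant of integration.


The answer is 5*y**2/8 - 2*y*exp(3*y)/3 + 2*exp(3*y)/9 + log(y).
Step 1. Rewrite: now ∫(1/y) dy + ∫(5*y/4) dy + ∫(-2*y*exp(3*y)) dy.
Step 2. Evaluate the standard form [assuming y > 0]: now log(y) + ∫(5*y/4) dy + ∫(-2*y*exp(3*y)) dy.
Step 3. Integrate ∫(-2*y*exp(3*y)) dy by parts with u = y, dv = (-2*exp(3*y)) dy, so v = -2*exp(3*y)/3: now -2*y*exp(3*y)/3 + log(y) + ∫(5*y/4) dy + ∫(2*exp(3*y)/3) dy.
Step 4. Evaluate the standard form: now -2*y*exp(3*y)/3 + 2*exp(3*y)/9 + log(y) + ∫(5*y/4) dy.
Step 5. Evaluate the standard form: now 5*y**2/8 - 2*y*exp(3*y)/3 + 2*exp(3*y)/9 + log(y).
Answer: 5*y**2/8 - 2*y*exp(3*y)/3 + 2*exp(3*y)/9 + log(y).


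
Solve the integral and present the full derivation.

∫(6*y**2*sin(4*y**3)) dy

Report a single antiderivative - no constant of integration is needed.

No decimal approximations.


Step 1. Substitute u = y**3, turning ∫(6*y**2*sin(4*y**3)) dy into ∫(2*sin(4*u)) du: now ∫(2*sin(4*u)) du.
Step 2. Evaluate the standard form: now -cos(4*u)/2.
Step 3. Substitute back u = y**3: now -cos(4*y**3)/2.
Answer: -cos(4*y**3)/2.


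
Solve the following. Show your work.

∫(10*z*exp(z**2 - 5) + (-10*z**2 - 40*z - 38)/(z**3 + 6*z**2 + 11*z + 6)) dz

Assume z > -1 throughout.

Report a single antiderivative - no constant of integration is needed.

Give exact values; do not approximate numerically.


Step 1. Rewrite: now ∫(10*z*exp(z**2 - 5)) dz + ∫((-10*z**2 - 40*z - 38)/(z**3 + 6*z**2 + 11*z + 6)) dz.
Step 2. Substitute u = z**2 - 5, turning ∫(10*z*exp(z**2 - 5)) dz into ∫(5*exp(u)) du: now ∫((-10*z**2 - 40*z - 38)/(z**3 + 6*z**2 + 11*z + 6)) dz + ∫(5*exp(u)) du.
Step 3. Evaluate the standard form: now 5*exp(u) + ∫((-10*z**2 - 40*z - 38)/(z**3 + 6*z**2 + 11*z + 6)) dz.
Step 4. Substitute back u = z**2 - 5: now 5*exp(z**2 - 5) + ∫((-10*z**2 - 40*z - 38)/(z**3 + 6*z**2 + 11*z + 6)) dz.
Step 5. Decompose ∫((-10*z**2 - 40*z - 38)/(z**3 + 6*z**2 + 11*z + 6)) dz by partial fractions, (-10*z**2 - 40*z - 38)/(z**3 + 6*z**2 + 11*z + 6) = -4/(z + 3) - 2/(z + 2) - 4/(z + 1): now 5*exp(z**2 - 5) + ∫(-4/(z + 1)) dz + ∫(-2/(z + 2)) dz + ∫(-4/(z + 3)) dz.
Step 6. Evaluate the standard form [assuming z > -3]: now 5*exp(z**2 - 5) - 4*log(z + 3) + ∫(-4/(z + 1)) dz + ∫(-2/(z + 2)) dz.
Step 7. Evaluate the standard form [assuming z > -2]: now 5*exp(z**2 - 5) - 2*log(z + 2) - 4*log(z + 3) + ∫(-4/(z + 1)) dz.
Step 8. Evaluate the standard form [assuming z > -1]: now 5*exp(z**2 - 5) - 4*log(z + 1) - 2*log(z + 2) - 4*log(z + 3).
Answer: 5*exp(z**2 - 5) - 4*log(z + 1) - 2*log(z + 2) - 4*log(z + 3).


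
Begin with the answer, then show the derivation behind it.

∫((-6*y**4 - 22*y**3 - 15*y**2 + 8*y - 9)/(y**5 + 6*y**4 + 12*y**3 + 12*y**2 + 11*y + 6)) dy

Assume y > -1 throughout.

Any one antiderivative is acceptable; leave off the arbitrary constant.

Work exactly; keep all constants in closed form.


The answer is -4*log(y + 1) + log(y + 2) - 3*log(y + 3) + 3*atan(y).
Step 1. Decompose ∫((-6*y**4 - 22*y**3 - 15*y**2 + 8*y - 9)/(y**5 + 6*y**4 + 12*y**3 + 12*y**2 + 11*y + 6)) dy by partial fractions, (-6*y**4 - 22*y**3 - 15*y**2 + 8*y - 9)/(y**5 + 6*y**4 + 12*y**3 + 12*y**2 + 11*y + 6) = 3/(y**2 + 1) - 3/(y + 3) + 1/(y + 2) - 4/(y + 1): now ∫(-4/(y + 1)) dy + ∫(1/(y + 2)) dy + ∫(-3/(y + 3)) dy + ∫(3/(y**2 + 1)) dy.
Step 2. Evaluate the standard form [assuming y > -1]: now -4*log(y + 1) + ∫(1/(y + 2)) dy + ∫(-3/(y + 3)) dy + ∫(3/(y**2 + 1)) dy.
Step 3. Evaluate the standard form [assuming y > -2]: now -4*log(y + 1) + log(y + 2) + ∫(-3/(y + 3)) dy + ∫(3/(y**2 + 1)) dy.
Step 4. Evaluate the standard form [assuming y > -3]: now -4*log(y + 1) + log(y + 2) - 3*log(y + 3) + ∫(3/(y**2 + 1)) dy.
Step 5. Evaluate the standard form: now -4*log(y + 1) + log(y + 2) - 3*log(y + 3) + 3*atan(y).
Answer: -4*log(y + 1) + log(y + 2) - 3*log(y + 3) + 3*atan(y).


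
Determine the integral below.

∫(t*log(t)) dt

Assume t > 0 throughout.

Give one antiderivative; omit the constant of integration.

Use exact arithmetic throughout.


Answer: t**2*log(t)/2 - t**2/4.


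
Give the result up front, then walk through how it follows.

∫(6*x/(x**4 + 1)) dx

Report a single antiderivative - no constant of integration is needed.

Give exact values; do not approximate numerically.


The answer is 3*atan(x**2).
Step 1. Substitute u = x**2, turning ∫(6*x/(x**4 + 1)) dx into ∫(3/(u**2 + 1)) du: now ∫(3/(u**2 + 1)) du.
Step 2. Evaluate the standard form: now 3*atan(u).
Step 3. Substitute back u = x**2: now 3*atan(x**2).
Answer: 3*atan(x**2).


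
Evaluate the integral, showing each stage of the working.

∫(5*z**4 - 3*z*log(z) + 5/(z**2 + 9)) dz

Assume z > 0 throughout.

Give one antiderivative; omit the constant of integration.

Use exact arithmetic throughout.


Step 1. Rewrite: now ∫(5*z**4) dz + ∫(-3*z*log(z)) dz + ∫(5/(z**2 + 9)) dz.
Step 2. Evaluate the standard form: now 5*atan(z/3)/3 + ∫(5*z**4) dz + ∫(-3*z*log(z)) dz.
Step 3. Evaluate the standard form: now z**5 + 5*atan(z/3)/3 + ∫(-3*z*log(z)) dz.
Step 4. Integrate ∫(-3*z*log(z)) dz by parts with u = log(z), dv = (-3*z) dz, so v = -3*z**2/2 [assuming z > 0]: now z**5 - 3*z**2*log(z)/2 + 5*atan(z/3)/3 + ∫(3*z/2) dz.
Step 5. Evaluate the standard form: now z**5 - 3*z**2*log(z)/2 + 3*z**2/4 + 5*atan(z/3)/3.
Answer: z**5 - 3*z**2*log(z)/2 + 3*z**2/4 + 5*atan(z/3)/3.


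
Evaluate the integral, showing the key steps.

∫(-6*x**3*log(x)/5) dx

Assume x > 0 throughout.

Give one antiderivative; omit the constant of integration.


Step 1. Integrate ∫(-6*x**3*log(x)/5) dx by parts with u = log(x), dv = (-6*x**3/5) dx, so v = -3*x**4/10 [assuming x > 0]: now -3*x**4*log(x)/10 + ∫(3*x**3/10) dx.
Step 2. Evaluate the standard form: now -3*x**4*log(x)/10 + 3*x**4/40.
Answer: -3*x**4*log(x)/10 + 3*x**4/40.


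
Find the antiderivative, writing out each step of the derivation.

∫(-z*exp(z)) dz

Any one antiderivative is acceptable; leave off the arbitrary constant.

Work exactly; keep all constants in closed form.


Step 1. Integrate ∫(-z*exp(z)) dz by parts with u = z, dv = (-exp(z)) dz, so v = -exp(z): now -z*exp(z) + ∫(exp(z)) dz.
Step 2. Evaluate the standard form: now -z*exp(z) + exp(z).
Answer: -z*exp(z) + exp(z).


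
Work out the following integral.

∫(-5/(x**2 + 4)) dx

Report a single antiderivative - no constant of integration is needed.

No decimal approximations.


Answer: -5*atan(x/2)/2.


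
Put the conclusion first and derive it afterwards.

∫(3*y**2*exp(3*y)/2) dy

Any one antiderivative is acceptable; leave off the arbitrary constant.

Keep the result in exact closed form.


The answer is y**2*exp(3*y)/2 - y*exp(3*y)/3 + exp(3*y)/9.
Step 1. Integrate ∫(3*y**2*exp(3*y)/2) dy by parts with u = y**2, dv = (3*exp(3*y)/2) dy, so v = exp(3*y)/2: now y**2*exp(3*y)/2 + ∫(-y*exp(3*y)) dy.
Step 2. Integrate ∫(-y*exp(3*y)) dy by parts with u = y, dv = (-exp(3*y)) dy, so v = -exp(3*y)/3: now y**2*exp(3*y)/2 - y*exp(3*y)/3 + ∫(exp(3*y)/3) dy.
Step 3. Evaluate the standard form: now y**2*exp(3*y)/2 - y*exp(3*y)/3 + exp(3*y)/9.
Answer: y**2*exp(3*y)/2 - y*exp(3*y)/3 + exp(3*y)/9.


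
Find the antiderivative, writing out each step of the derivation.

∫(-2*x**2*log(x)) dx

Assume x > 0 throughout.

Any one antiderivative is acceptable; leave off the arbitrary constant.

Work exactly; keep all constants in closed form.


Step 1. Integrate ∫(-2*x**2*log(x)) dx by parts with u = log(x), dv = (-2*x**2) dx, so v = -2*x**3/3 [assuming x > 0]: now -2*x**3*log(x)/3 + ∫(2*x**2/3) dx.
Step 2. Evaluate the standard form: now -2*x**3*log(x)/3 + 2*x**3/9.
Answer: -2*x**3*log(x)/3 + 2*x**3/9.


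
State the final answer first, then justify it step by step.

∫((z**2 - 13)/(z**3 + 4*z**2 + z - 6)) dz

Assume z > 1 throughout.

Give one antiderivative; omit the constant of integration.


The answer is -log(z - 1) + 3*log(z + 2) - log(z + 3).
Step 1. Decompose ∫((z**2 - 13)/(z**3 + 4*z**2 + z - 6)) dz by partial fractions, (z**2 - 13)/(z**3 + 4*z**2 + z - 6) = -1/(z + 3) + 3/(z + 2) - 1/(z - 1): now ∫(-1/(z - 1)) dz + ∫(3/(z + 2)) dz + ∫(-1/(z + 3)) dz.
Step 2. Evaluate the standard form [assuming z > -3]: now -log(z + 3) + ∫(-1/(z - 1)) dz + ∫(3/(z + 2)) dz.
Step 3. Evaluate the standard form [assuming z > 1]: now -log(z - 1) - log(z + 3) + ∫(3/(z + 2)) dz.
Step 4. Evaluate the standard form [assuming z > -2]: now -log(z - 1) + 3*log(z + 2) - log(z + 3).
Answer: -log(z - 1) + 3*log(z + 2) - log(z + 3).


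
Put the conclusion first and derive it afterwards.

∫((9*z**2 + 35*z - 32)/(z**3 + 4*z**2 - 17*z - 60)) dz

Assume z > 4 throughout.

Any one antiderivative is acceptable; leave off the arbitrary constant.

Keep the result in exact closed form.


The answer is 4*log(z - 4) + 4*log(z + 3) + log(z + 5).
Step 1. Decompose ∫((9*z**2 + 35*z - 32)/(z**3 + 4*z**2 - 17*z - 60)) dz by partial fractions, (9*z**2 + 35*z - 32)/(z**3 + 4*z**2 - 17*z - 60) = 1/(z + 5) + 4/(z + 3) + 4/(z - 4): now ∫(4/(z - 4)) dz + ∫(4/(z + 3)) dz + ∫(1/(z + 5)) dz.
Step 2. Evaluate the standard form [assuming z > -3]: now 4*log(z + 3) + ∫(4/(z - 4)) dz + ∫(1/(z + 5)) dz.
Step 3. Evaluate the standard form [assuming z > -5]: now 4*log(z + 3) + log(z + 5) + ∫(4/(z - 4)) dz.
Step 4. Evaluate the standard form [assuming z > 4]: now 4*log(z - 4) + 4*log(z + 3) + log(z + 5).
Answer: 4*log(z - 4) + 4*log(z + 3) + log(z + 5).


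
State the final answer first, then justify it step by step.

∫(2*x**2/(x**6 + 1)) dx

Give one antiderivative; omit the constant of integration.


The answer is 2*atan(x**3)/3.
Step 1. Substitute u = x**3, turning ∫(2*x**2/(x**6 + 1)) dx into ∫(2/(3*(u**2 + 1))) du: now ∫(2/(3*(u**2 + 1))) du.
Step 2. Evaluate the standard form: now 2*atan(u)/3.
Step 3. Substitute back u = x**3: now 2*atan(x**3)/3.
Answer: 2*atan(x**3)/3.


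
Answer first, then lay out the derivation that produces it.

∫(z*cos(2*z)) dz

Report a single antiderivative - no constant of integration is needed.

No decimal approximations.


The answer is z*sin(2*z)/2 + cos(2*z)/4.
Step 1. Integrate ∫(z*cos(2*z)) dz by parts with u = z, dv = (cos(2*z)) dz, so v = sin(2*z)/2: now z*sin(2*z)/2 + ∫(-sin(2*z)/2) dz.
Step 2. Evaluate the standard form: now z*sin(2*z)/2 + cos(2*z)/4.
Answer: z*sin(2*z)/2 + cos(2*z)/4.


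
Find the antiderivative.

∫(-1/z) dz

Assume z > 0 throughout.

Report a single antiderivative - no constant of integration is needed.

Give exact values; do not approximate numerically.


Answer: -log(z).


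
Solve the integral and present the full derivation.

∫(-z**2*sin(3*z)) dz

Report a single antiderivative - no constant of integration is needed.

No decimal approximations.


Step 1. Integrate ∫(-z**2*sin(3*z)) dz by parts with u = z**2, dv = (-sin(3*z)) dz, so v = cos(3*z)/3: now z**2*cos(3*z)/3 + ∫(-2*z*cos(3*z)/3) dz.
Step 2. Integrate ∫(-2*z*cos(3*z)/3) dz by parts with u = z, dv = (-2*cos(3*z)/3) dz, so v = -2*sin(3*z)/9: now z**2*cos(3*z)/3 - 2*z*sin(3*z)/9 + ∫(2*sin(3*z)/9) dz.
Step 3. Evaluate the standard form: now z**2*cos(3*z)/3 - 2*z*sin(3*z)/9 - 2*cos(3*z)/27.
Answer: z**2*cos(3*z)/3 - 2*z*sin(3*z)/9 - 2*cos(3*z)/27.


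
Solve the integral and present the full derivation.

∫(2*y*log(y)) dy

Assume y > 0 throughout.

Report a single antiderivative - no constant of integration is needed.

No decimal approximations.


Step 1. Integrate ∫(2*y*log(y)) dy by parts with u = log(y), dv = (2*y) dy, so v = y**2 [assuming y > 0]: now y**2*log(y) + ∫(-y) dy.
Step 2. Evaluate the standard form: now y**2*log(y) - y**2/2.
Answer: y**2*log(y) - y**2/2.


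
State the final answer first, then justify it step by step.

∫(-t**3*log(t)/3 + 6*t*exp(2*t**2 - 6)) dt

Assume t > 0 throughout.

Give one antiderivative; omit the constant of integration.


The answer is -t**4*log(t)/12 + t**4/48 + 3*exp(2*t**2 - 6)/2.
Step 1. Rewrite: now ∫(6*t*exp(2*t**2 - 6)) dt + ∫(-t**3*log(t)/3) dt.
Step 2. Substitute u = t**2 - 3, turning ∫(6*t*exp(2*t**2 - 6)) dt into ∫(3*exp(2*u)) du: now ∫(-t**3*log(t)/3) dt + ∫(3*exp(2*u)) du.
Step 3. Evaluate the standard form: now 3*exp(2*u)/2 + ∫(-t**3*log(t)/3) dt.
Step 4. Substitute back u = t**2 - 3: now 3*exp(2*t**2 - 6)/2 + ∫(-t**3*log(t)/3) dt.
Step 5. Integrate ∫(-t**3*log(t)/3) dt by parts with u = log(t), dv = (-t**3/3) dt, so v = -t**4/12 [assuming t > 0]: now -t**4*log(t)/12 + 3*exp(2*t**2 - 6)/2 + ∫(t**3/12) dt.
Step 6. Evaluate the standard form: now -t**4*log(t)/12 + t**4/48 + 3*exp(2*t**2 - 6)/2.
Answer: -t**4*log(t)/12 + t**4/48 + 3*exp(2*t**2 - 6)/2.


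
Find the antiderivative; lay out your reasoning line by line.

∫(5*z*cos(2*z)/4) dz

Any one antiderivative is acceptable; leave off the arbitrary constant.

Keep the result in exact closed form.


Step 1. Integrate ∫(5*z*cos(2*z)/4) dz by parts with u = z, dv = (5*cos(2*z)/4) dz, so v = 5*sin(2*z)/8: now 5*z*sin(2*z)/8 + ∫(-5*sin(2*z)/8) dz.
Step 2. Evaluate the standard form: now 5*z*sin(2*z)/8 + 5*cos(2*z)/16.
Answer: 5*z*sin(2*z)/8 + 5*cos(2*z)/16.


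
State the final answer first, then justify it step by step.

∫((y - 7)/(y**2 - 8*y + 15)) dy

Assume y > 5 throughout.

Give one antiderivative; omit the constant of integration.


The answer is -log(y - 5) + 2*log(y - 3).
Step 1. Decompose ∫((y - 7)/(y**2 - 8*y + 15)) dy by partial fractions, (y - 7)/(y**2 - 8*y + 15) = 2/(y - 3) - 1/(y - 5): now ∫(-1/(y - 5)) dy + ∫(2/(y - 3)) dy.
Step 2. Evaluate the standard form [assuming y > 3]: now 2*log(y - 3) + ∫(-1/(y - 5)) dy.
Step 3. Evaluate the standard form [assuming y > 5]: now -log(y - 5) + 2*log(y - 3).
Answer: -log(y - 5) + 2*log(y - 3).


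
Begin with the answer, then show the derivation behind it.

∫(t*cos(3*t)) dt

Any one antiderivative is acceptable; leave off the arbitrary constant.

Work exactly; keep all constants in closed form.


The answer is t*sin(3*t)/3 + cos(3*t)/9.
Step 1. Integrate ∫(t*cos(3*t)) dt by parts with u = t, dv = (cos(3*t)) dt, so v = sin(3*t)/3: now t*sin(3*t)/3 + ∫(-sin(3*t)/3) dt.
Step 2. Evaluate the standard form: now t*sin(3*t)/3 + cos(3*t)/9.
Answer: t*sin(3*t)/3 + cos(3*t)/9.


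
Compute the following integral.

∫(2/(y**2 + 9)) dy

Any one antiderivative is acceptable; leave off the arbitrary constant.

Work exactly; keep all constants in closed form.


Answer: 2*atan(y/3)/3.


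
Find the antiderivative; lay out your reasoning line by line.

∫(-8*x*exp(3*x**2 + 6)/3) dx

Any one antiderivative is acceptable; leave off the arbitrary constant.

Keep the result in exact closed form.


Step 1. Substitute u = x**2 + 2, turning ∫(-8*x*exp(3*x**2 + 6)/3) dx into ∫(-4*exp(3*u)/3) du: now ∫(-4*exp(3*u)/3) du.
Step 2. Evaluate the standard form: now -4*exp(3*u)/9.
Step 3. Substitute back u = x**2 + 2: now -4*exp(3*x**2 + 6)/9.
Answer: -4*exp(3*x**2 + 6)/9.


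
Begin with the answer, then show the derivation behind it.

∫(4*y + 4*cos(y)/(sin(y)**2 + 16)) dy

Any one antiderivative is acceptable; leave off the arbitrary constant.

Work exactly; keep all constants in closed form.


The answer is 2*y**2 + atan(sin(y)/4).
Step 1. Rewrite: now ∫(4*y) dy + ∫(4*cos(y)/(sin(y)**2 + 16)) dy.
Step 2. Substitute u = sin(y), turning ∫(4*cos(y)/(sin(y)**2 + 16)) dy into ∫(4/(u**2 + 16)) du: now ∫(4*y) dy + ∫(4/(u**2 + 16)) du.
Step 3. Evaluate the standard form: now atan(u/4) + ∫(4*y) dy.
Step 4. Substitute back u = sin(y): now atan(sin(y)/4) + ∫(4*y) dy.
Step 5. Evaluate the standard form: now 2*y**2 + atan(sin(y)/4).
Answer: 2*y**2 + atan(sin(y)/4).


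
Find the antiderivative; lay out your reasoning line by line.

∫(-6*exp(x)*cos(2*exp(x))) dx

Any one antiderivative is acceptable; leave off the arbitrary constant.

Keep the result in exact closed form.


Step 1. Substitute u = exp(x), turning ∫(-6*exp(x)*cos(2*exp(x))) dx into ∫(-6*cos(2*u)) du: now ∫(-6*cos(2*u)) du.
Step 2. Evaluate the standard form: now -3*sin(2*u).
Step 3. Substitute back u = exp(x): now -3*sin(2*exp(x)).
Answer: -3*sin(2*exp(x)).


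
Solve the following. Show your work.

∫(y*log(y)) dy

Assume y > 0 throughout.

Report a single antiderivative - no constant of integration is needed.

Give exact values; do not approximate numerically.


Step 1. Integrate ∫(y*log(y)) dy by parts with u = log(y), dv = (y) dy, so v = y**2/2 [assuming y > 0]: now y**2*log(y)/2 + ∫(-y/2) dy.
Step 2. Evaluate the standard form: now y**2*log(y)/2 - y**2/4.
Answer: y**2*log(y)/2 - y**2/4.


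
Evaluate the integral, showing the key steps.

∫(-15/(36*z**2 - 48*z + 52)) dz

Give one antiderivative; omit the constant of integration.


Step 1. Substitute u = 2 - 3*z, turning ∫(-15/(36*z**2 - 48*z + 52)) dz into ∫(5/(4*(u**2 + 9))) du: now ∫(5/(4*(u**2 + 9))) du.
Step 2. Evaluate the standard form: now 5*atan(u/3)/12.
Step 3. Substitute back u = 2 - 3*z: now -5*atan(z - 2/3)/12.
Answer: -5*atan(z - 2/3)/12.


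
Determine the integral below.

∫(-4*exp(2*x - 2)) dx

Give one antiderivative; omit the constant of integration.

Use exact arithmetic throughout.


Answer: -2*exp(2*x - 2).


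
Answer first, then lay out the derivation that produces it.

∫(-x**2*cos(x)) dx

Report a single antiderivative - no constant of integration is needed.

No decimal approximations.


The answer is -x**2*sin(x) - 2*x*cos(x) + 2*sin(x).
Step 1. Integrate ∫(-x**2*cos(x)) dx by parts with u = x**2, dv = (-cos(x)) dx, so v = -sin(x): now -x**2*sin(x) + ∫(2*x*sin(x)) dx.
Step 2. Integrate ∫(2*x*sin(x)) dx by parts with u = x, dv = (2*sin(x)) dx, so v = -2*cos(x): now -x**2*sin(x) - 2*x*cos(x) + ∫(2*cos(x)) dx.
Step 3. Evaluate the standard form: now -x**2*sin(x) - 2*x*cos(x) + 2*sin(x).
Answer: -x**2*sin(x) - 2*x*cos(x) + 2*sin(x).


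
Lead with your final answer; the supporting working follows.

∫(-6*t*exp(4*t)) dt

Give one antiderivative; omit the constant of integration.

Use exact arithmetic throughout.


The answer is -3*t*exp(4*t)/2 + 3*exp(4*t)/8.
Step 1. Integrate ∫(-6*t*exp(4*t)) dt by parts with u = t, dv = (-6*exp(4*t)) dt, so v = -3*exp(4*t)/2: now -3*t*exp(4*t)/2 + ∫(3*exp(4*t)/2) dt.
Step 2. Evaluate the standard form: now -3*t*exp(4*t)/2 + 3*exp(4*t)/8.
Answer: -3*t*exp(4*t)/2 + 3*exp(4*t)/8.


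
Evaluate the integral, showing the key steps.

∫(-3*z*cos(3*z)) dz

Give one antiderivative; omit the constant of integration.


Step 1. Integrate ∫(-3*z*cos(3*z)) dz by parts with u = z, dv = (-3*cos(3*z)) dz, so v = -sin(3*z): now -z*sin(3*z) + ∫(sin(3*z)) dz.
Step 2. Evaluate the standard form: now -z*sin(3*z) - cos(3*z)/3.
Answer: -z*sin(3*z) - cos(3*z)/3.


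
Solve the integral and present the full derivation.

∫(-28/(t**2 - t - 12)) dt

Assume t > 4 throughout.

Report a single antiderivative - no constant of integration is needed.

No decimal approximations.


Step 1. Decompose ∫(-28/(t**2 - t - 12)) dt by partial fractions, -28/(t**2 - t - 12) = 4/(t + 3) - 4/(t - 4): now ∫(-4/(t - 4)) dt + ∫(4/(t + 3)) dt.
Step 2. Evaluate the standard form [assuming t > -3]: now 4*log(t + 3) + ∫(-4/(t - 4)) dt.
Step 3. Evaluate the standard form [assuming t > 4]: now -4*log(t - 4) + 4*log(t + 3).
Answer: -4*log(t - 4) + 4*log(t + 3).


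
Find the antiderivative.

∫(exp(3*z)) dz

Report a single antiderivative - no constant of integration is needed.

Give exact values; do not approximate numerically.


Answer: exp(3*z)/3.


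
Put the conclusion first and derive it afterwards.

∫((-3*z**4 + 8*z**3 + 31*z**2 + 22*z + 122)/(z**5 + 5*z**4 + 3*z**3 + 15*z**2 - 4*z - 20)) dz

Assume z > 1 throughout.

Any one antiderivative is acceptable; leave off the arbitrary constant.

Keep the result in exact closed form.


The answer is 3*log(z - 1) - 3*log(z + 1) - 3*log(z + 5) + atan(z/2).
Step 1. Decompose ∫((-3*z**4 + 8*z**3 + 31*z**2 + 22*z + 122)/(z**5 + 5*z**4 + 3*z**3 + 15*z**2 - 4*z - 20)) dz by partial fractions, (-3*z**4 + 8*z**3 + 31*z**2 + 22*z + 122)/(z**5 + 5*z**4 + 3*z**3 + 15*z**2 - 4*z - 20) = 2/(z**2 + 4) - 3/(z + 5) - 3/(z + 1) + 3/(z - 1): now ∫(3/(z - 1)) dz + ∫(-3/(z + 1)) dz + ∫(-3/(z + 5)) dz + ∫(2/(z**2 + 4)) dz.
Step 2. Evaluate the standard form [assuming z > 1]: now 3*log(z - 1) + ∫(-3/(z + 1)) dz + ∫(-3/(z + 5)) dz + ∫(2/(z**2 + 4)) dz.
Step 3. Evaluate the standard form [assuming z > -1]: now 3*log(z - 1) - 3*log(z + 1) + ∫(-3/(z + 5)) dz + ∫(2/(z**2 + 4)) dz.
Step 4. Evaluate the standard form [assuming z > -5]: now 3*log(z - 1) - 3*log(z + 1) - 3*log(z + 5) + ∫(2/(z**2 + 4)) dz.
Step 5. Evaluate the standard form: now 3*log(z - 1) - 3*log(z + 1) - 3*log(z + 5) + atan(z/2).
Answer: 3*log(z - 1) - 3*log(z + 1) - 3*log(z + 5) + atan(z/2).


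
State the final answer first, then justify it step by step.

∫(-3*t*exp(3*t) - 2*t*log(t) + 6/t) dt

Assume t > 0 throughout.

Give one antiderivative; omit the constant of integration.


The answer is -t**2*log(t) + t**2/2 - t*exp(3*t) + exp(3*t)/3 + 6*log(t).
Step 1. Rewrite: now ∫(6/t) dt + ∫(-3*t*exp(3*t)) dt + ∫(-2*t*log(t)) dt.
Step 2. Evaluate the standard form [assuming t > 0]: now 6*log(t) + ∫(-3*t*exp(3*t)) dt + ∫(-2*t*log(t)) dt.
Step 3. Integrate ∫(-2*t*log(t)) dt by parts with u = log(t), dv = (-2*t) dt, so v = -t**2 [assuming t > 0]: now -t**2*log(t) + 6*log(t) + ∫(t) dt + ∫(-3*t*exp(3*t)) dt.
Step 4. Evaluate the standard form: now -t**2*log(t) + t**2/2 + 6*log(t) + ∫(-3*t*exp(3*t)) dt.
Step 5. Integrate ∫(-3*t*exp(3*t)) dt by parts with u = t, dv = (-3*exp(3*t)) dt, so v = -exp(3*t): now -t**2*log(t) + t**2/2 - t*exp(3*t) + 6*log(t) + ∫(exp(3*t)) dt.
Step 6. Evaluate the standard form: now -t**2*log(t) + t**2/2 - t*exp(3*t) + exp(3*t)/3 + 6*log(t).
Answer: -t**2*log(t) + t**2/2 - t*exp(3*t) + exp(3*t)/3 + 6*log(t).


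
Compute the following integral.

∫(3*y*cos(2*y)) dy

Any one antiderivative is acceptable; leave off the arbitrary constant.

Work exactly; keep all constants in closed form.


Answer: 3*y*sin(2*y)/2 + 3*cos(2*y)/4.
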